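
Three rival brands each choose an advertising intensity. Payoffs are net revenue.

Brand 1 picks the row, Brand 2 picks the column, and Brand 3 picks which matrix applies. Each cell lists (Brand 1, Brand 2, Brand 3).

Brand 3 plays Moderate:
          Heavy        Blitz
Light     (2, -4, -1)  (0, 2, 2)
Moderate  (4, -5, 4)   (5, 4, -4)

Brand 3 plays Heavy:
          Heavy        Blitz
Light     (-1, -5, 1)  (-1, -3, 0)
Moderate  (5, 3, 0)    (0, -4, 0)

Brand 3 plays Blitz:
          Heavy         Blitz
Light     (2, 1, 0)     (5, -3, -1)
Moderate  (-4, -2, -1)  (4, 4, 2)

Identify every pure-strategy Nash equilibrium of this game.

There is no pure-strategy Nash equilibrium.

(Light, Heavy, Moderate): Brand 1 can switch to Moderate (2 → 4). Not NE.
(Light, Heavy, Heavy): Brand 1 can switch to Moderate (-1 → 5). Not NE.
(Light, Heavy, Blitz): Brand 3 can switch to Heavy (0 → 1). Not NE.
(Light, Blitz, Moderate): Brand 1 can switch to Moderate (0 → 5). Not NE.
(Light, Blitz, Heavy): Brand 1 can switch to Moderate (-1 → 0). Not NE.
(Light, Blitz, Blitz): Brand 2 can switch to Heavy (-3 → 1). Not NE.
(Moderate, Heavy, Moderate): Brand 2 can switch to Blitz (-5 → 4). Not NE.
(Moderate, Heavy, Heavy): Brand 3 can switch to Moderate (0 → 4). Not NE.
(Moderate, Heavy, Blitz): Brand 1 can switch to Light (-4 → 2). Not NE.
(Moderate, Blitz, Moderate): Brand 3 can switch to Heavy (-4 → 0). Not NE.
(Moderate, Blitz, Heavy): Brand 2 can switch to Heavy (-4 → 3). Not NE.
(Moderate, Blitz, Blitz): Brand 1 can switch to Light (4 → 5). Not NE.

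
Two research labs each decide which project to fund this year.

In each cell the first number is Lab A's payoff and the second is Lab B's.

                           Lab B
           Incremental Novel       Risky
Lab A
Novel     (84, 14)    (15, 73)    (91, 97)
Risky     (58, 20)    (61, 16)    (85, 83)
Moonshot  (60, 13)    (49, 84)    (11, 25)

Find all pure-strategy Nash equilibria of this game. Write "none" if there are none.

Mark each player's best response to every combination of opponents' strategies; a profile where every player is best-responding is a pure Nash equilibrium.
Lab A against Incremental: payoffs 84, 58, 60 → best response Novel.
Lab A against Novel: payoffs 15, 61, 49 → best response Risky.
Lab A against Risky: payoffs 91, 85, 11 → best response Novel.
Lab B against Novel: payoffs 14, 73, 97 → best response Risky.
Lab B against Risky: payoffs 20, 16, 83 → best response Risky.
Lab B against Moonshot: payoffs 13, 84, 25 → best response Novel.
Mutual best responses: (Novel, Risky).

Pure NE: (Novel, Risky)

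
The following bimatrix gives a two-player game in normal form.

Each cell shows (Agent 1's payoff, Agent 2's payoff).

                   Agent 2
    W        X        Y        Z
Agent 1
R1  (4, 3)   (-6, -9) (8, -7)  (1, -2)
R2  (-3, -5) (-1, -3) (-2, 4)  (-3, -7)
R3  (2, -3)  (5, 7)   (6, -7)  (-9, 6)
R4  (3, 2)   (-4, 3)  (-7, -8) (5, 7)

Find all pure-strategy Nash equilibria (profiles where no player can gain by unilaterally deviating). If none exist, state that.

Check each profile: it is a Nash equilibrium iff no player can strictly gain by switching unilaterally.
(R1, W): Agent 1 gets 4, best alternative 3; Agent 2 gets 3, best alternative -2. No profitable deviation — NE.
(R1, X): Agent 1 can switch to R2 (-6 → -1). Not NE.
(R1, Y): Agent 2 can switch to W (-7 → 3). Not NE.
(R1, Z): Agent 1 can switch to R4 (1 → 5). Not NE.
(R2, W): Agent 1 can switch to R1 (-3 → 4). Not NE.
(R2, X): Agent 1 can switch to R3 (-1 → 5). Not NE.
(R2, Y): Agent 1 can switch to R1 (-2 → 8). Not NE.
(R2, Z): Agent 1 can switch to R1 (-3 → 1). Not NE.
(R3, W): Agent 1 can switch to R1 (2 → 4). Not NE.
(R3, X): Agent 1 gets 5, best alternative -1; Agent 2 gets 7, best alternative 6. No profitable deviation — NE.
(R4, Z): Agent 1 gets 5, best alternative 1; Agent 2 gets 7, best alternative 3. No profitable deviation — NE.
(The remaining 5 profiles each have a profitable deviation by the same check.)

The pure Nash equilibria are (R1, W) and (R3, X) and (R4, Z).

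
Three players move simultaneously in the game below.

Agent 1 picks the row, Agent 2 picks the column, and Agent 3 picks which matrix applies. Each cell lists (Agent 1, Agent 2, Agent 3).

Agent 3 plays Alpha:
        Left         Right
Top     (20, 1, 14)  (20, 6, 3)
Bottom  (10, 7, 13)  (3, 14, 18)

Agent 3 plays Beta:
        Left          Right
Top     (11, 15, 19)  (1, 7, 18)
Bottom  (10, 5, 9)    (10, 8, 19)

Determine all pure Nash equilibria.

Pure-strategy Nash equilibria: (Top, Left, Beta), (Bottom, Right, Beta)

Agent 1 against (Left, Alpha): payoffs 20, 10 → best response Top.
Agent 1 against (Left, Beta): payoffs 11, 10 → best response Top.
Agent 1 against (Right, Alpha): payoffs 20, 3 → best response Top.
Agent 1 against (Right, Beta): payoffs 1, 10 → best response Bottom.
Agent 2 against (Top, Alpha): payoffs 1, 6 → best response Right.
Agent 2 against (Top, Beta): payoffs 15, 7 → best response Left.
Agent 2 against (Bottom, Alpha): payoffs 7, 14 → best response Right.
Agent 2 against (Bottom, Beta): payoffs 5, 8 → best response Right.
Agent 3 against (Top, Left): payoffs 14, 19 → best response Beta.
Agent 3 against (Top, Right): payoffs 3, 18 → best response Beta.
Agent 3 against (Bottom, Left): payoffs 13, 9 → best response Alpha.
Agent 3 against (Bottom, Right): payoffs 18, 19 → best response Beta.
Mutual best responses: (Top, Left, Beta); (Bottom, Right, Beta).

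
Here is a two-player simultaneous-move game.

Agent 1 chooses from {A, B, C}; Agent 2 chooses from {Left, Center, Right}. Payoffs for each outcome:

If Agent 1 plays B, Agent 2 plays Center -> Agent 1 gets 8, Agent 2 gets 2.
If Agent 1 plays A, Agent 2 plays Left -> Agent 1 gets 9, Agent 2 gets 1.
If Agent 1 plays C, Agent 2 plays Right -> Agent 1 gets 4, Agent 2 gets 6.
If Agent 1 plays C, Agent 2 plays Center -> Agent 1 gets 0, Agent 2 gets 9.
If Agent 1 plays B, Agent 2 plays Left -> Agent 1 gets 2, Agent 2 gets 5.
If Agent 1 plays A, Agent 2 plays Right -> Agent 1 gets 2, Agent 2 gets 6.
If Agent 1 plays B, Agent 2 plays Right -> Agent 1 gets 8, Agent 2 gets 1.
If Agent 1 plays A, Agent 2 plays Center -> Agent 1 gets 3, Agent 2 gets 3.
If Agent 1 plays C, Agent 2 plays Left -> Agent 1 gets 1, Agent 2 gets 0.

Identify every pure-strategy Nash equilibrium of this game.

Agent 1 against Left: payoffs 9, 2, 1 → best response A.
Agent 1 against Center: payoffs 3, 8, 0 → best response B.
Agent 1 against Right: payoffs 2, 8, 4 → best response B.
Agent 2 against A: payoffs 1, 3, 6 → best response Right.
Agent 2 against B: payoffs 5, 2, 1 → best response Left.
Agent 2 against C: payoffs 0, 9, 6 → best response Center.
No profile is a mutual best response for all players.

none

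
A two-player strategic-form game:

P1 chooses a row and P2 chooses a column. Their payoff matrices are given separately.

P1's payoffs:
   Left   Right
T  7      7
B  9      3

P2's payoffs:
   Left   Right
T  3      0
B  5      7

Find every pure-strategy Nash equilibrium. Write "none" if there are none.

There is no pure-strategy Nash equilibrium.

P1 against Left: payoffs 7, 9 → best response B.
P1 against Right: payoffs 7, 3 → best response T.
P2 against T: payoffs 3, 0 → best response Left.
P2 against B: payoffs 5, 7 → best response Right.
No profile is a mutual best response for all players.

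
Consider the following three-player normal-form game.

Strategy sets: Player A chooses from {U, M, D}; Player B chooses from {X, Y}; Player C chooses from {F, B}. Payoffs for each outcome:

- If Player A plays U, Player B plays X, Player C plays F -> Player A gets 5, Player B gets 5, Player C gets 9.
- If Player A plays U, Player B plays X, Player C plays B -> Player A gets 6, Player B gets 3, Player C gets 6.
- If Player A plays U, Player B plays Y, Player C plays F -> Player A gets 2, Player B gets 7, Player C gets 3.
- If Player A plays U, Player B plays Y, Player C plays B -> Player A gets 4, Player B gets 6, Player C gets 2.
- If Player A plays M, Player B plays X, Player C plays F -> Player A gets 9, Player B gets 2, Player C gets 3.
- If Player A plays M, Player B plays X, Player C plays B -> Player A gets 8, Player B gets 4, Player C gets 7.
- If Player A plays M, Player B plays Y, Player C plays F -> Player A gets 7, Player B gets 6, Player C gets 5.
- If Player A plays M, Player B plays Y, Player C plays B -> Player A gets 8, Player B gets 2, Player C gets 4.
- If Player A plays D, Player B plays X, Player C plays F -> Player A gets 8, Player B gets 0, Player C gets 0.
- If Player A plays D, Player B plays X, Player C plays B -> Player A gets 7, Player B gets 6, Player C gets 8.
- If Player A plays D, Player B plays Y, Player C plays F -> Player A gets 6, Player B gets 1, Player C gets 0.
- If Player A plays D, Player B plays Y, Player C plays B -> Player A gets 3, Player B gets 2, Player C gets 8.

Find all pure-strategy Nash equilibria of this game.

(U, X, F): Player A can switch to M (5 → 9). Not NE.
(U, X, B): Player A can switch to M (6 → 8). Not NE.
(U, Y, F): Player A can switch to M (2 → 7). Not NE.
(U, Y, B): Player A can switch to M (4 → 8). Not NE.
(M, X, F): Player B can switch to Y (2 → 6). Not NE.
(M, X, B): Player A gets 8, best alternative 7; Player B gets 4, best alternative 2; Player C gets 7, best alternative 3. No profitable deviation — NE.
(M, Y, F): Player A gets 7, best alternative 6; Player B gets 6, best alternative 2; Player C gets 5, best alternative 4. No profitable deviation — NE.
(M, Y, B): Player B can switch to X (2 → 4). Not NE.
(D, X, F): Player A can switch to M (8 → 9). Not NE.
(D, X, B): Player A can switch to M (7 → 8). Not NE.
(The remaining 2 profiles each have a profitable deviation by the same check.)

Pure-strategy Nash equilibria: (M, X, B), (M, Y, F)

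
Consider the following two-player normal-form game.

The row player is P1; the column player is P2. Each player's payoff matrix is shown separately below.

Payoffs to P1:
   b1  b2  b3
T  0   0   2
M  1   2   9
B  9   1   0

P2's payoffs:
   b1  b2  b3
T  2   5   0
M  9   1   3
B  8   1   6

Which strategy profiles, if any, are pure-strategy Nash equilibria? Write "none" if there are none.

P1 against b1: payoffs 0, 1, 9 → best response B.
P1 against b2: payoffs 0, 2, 1 → best response M.
P1 against b3: payoffs 2, 9, 0 → best response M.
P2 against T: payoffs 2, 5, 0 → best response b2.
P2 against M: payoffs 9, 1, 3 → best response b1.
P2 against B: payoffs 8, 1, 6 → best response b1.
Mutual best responses: (B, b1).

Pure NE: (B, b1)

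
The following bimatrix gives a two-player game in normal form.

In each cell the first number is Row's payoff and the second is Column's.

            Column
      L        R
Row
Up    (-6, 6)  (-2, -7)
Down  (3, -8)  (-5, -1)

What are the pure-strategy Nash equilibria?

(Up, L): Row can switch to Down (-6 → 3). Not NE.
(Up, R): Column can switch to L (-7 → 6). Not NE.
(Down, L): Column can switch to R (-8 → -1). Not NE.
(Down, R): Row can switch to Up (-5 → -2). Not NE.

There is no pure-strategy Nash equilibrium.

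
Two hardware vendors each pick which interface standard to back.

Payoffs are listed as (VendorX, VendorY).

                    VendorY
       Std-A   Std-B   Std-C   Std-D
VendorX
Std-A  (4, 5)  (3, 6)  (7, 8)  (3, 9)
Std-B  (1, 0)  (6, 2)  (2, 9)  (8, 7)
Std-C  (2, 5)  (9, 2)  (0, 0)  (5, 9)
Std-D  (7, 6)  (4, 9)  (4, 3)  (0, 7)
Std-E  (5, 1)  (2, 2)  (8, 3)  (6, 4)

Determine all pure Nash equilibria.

This game has no pure Nash equilibrium.

Mark each player's best response to every combination of opponents' strategies; a profile where every player is best-responding is a pure Nash equilibrium.
VendorX against Std-A: payoffs 4, 1, 2, 7, 5 → best response Std-D.
VendorX against Std-B: payoffs 3, 6, 9, 4, 2 → best response Std-C.
VendorX against Std-C: payoffs 7, 2, 0, 4, 8 → best response Std-E.
VendorX against Std-D: payoffs 3, 8, 5, 0, 6 → best response Std-B.
VendorY against Std-A: payoffs 5, 6, 8, 9 → best response Std-D.
VendorY against Std-B: payoffs 0, 2, 9, 7 → best response Std-C.
VendorY against Std-C: payoffs 5, 2, 0, 9 → best response Std-D.
VendorY against Std-D: payoffs 6, 9, 3, 7 → best response Std-B.
VendorY against Std-E: payoffs 1, 2, 3, 4 → best response Std-D.
No profile is a mutual best response for all players.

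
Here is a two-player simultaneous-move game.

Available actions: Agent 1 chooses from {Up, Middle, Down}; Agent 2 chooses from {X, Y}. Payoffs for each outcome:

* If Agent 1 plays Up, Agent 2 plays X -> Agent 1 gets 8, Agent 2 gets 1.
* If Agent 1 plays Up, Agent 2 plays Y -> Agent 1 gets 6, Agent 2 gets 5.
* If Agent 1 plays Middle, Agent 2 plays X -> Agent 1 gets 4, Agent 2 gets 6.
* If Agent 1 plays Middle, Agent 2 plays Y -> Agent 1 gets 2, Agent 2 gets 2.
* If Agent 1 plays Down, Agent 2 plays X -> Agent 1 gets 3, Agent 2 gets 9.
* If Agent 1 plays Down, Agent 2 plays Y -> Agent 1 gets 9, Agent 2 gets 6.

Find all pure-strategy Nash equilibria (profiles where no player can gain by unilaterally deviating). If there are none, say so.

none

For each player, find the best response to each opponent profile; mutual best responses are the pure NE.
Agent 1 against X: payoffs 8, 4, 3 → best response Up.
Agent 1 against Y: payoffs 6, 2, 9 → best response Down.
Agent 2 against Up: payoffs 1, 5 → best response Y.
Agent 2 against Middle: payoffs 6, 2 → best response X.
Agent 2 against Down: payoffs 9, 6 → best response X.
No profile is a mutual best response for all players.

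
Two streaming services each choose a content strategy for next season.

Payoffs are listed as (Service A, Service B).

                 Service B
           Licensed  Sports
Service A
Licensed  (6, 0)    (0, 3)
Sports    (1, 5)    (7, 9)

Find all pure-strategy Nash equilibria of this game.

(Sports, Sports)

Mark each player's best response to every combination of opponents' strategies; a profile where every player is best-responding is a pure Nash equilibrium.
Service A against Licensed: payoffs 6, 1 → best response Licensed.
Service A against Sports: payoffs 0, 7 → best response Sports.
Service B against Licensed: payoffs 0, 3 → best response Sports.
Service B against Sports: payoffs 5, 9 → best response Sports.
Mutual best responses: (Sports, Sports).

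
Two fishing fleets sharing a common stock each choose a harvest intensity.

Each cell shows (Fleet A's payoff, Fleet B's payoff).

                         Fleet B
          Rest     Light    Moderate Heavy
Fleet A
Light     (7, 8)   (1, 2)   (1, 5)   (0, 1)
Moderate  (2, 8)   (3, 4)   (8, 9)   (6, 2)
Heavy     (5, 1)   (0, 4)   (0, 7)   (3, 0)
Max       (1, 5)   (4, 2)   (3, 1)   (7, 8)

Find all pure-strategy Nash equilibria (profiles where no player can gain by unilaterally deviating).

For each player, find the best response to each opponent profile; mutual best responses are the pure NE.
Fleet A against Rest: payoffs 7, 2, 5, 1 → best response Light.
Fleet A against Light: payoffs 1, 3, 0, 4 → best response Max.
Fleet A against Moderate: payoffs 1, 8, 0, 3 → best response Moderate.
Fleet A against Heavy: payoffs 0, 6, 3, 7 → best response Max.
Fleet B against Light: payoffs 8, 2, 5, 1 → best response Rest.
Fleet B against Moderate: payoffs 8, 4, 9, 2 → best response Moderate.
Fleet B against Heavy: payoffs 1, 4, 7, 0 → best response Moderate.
Fleet B against Max: payoffs 5, 2, 1, 8 → best response Heavy.
Mutual best responses: (Light, Rest); (Moderate, Moderate); (Max, Heavy).

The pure Nash equilibria are (Light, Rest); (Moderate, Moderate); (Max, Heavy).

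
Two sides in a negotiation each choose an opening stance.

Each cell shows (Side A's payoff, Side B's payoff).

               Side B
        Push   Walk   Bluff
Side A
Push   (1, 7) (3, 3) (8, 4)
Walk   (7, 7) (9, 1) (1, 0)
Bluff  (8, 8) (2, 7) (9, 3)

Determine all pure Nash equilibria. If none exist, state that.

Side A against Push: payoffs 1, 7, 8 → best response Bluff.
Side A against Walk: payoffs 3, 9, 2 → best response Walk.
Side A against Bluff: payoffs 8, 1, 9 → best response Bluff.
Side B against Push: payoffs 7, 3, 4 → best response Push.
Side B against Walk: payoffs 7, 1, 0 → best response Push.
Side B against Bluff: payoffs 8, 7, 3 → best response Push.
Mutual best responses: (Bluff, Push).

(Bluff, Push)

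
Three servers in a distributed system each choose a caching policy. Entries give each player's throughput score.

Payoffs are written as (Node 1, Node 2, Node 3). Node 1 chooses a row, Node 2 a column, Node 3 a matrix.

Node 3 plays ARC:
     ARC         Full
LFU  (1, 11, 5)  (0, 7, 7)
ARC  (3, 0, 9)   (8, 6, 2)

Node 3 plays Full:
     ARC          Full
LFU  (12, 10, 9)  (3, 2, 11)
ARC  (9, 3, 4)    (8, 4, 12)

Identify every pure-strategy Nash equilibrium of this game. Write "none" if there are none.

(LFU, ARC, Full); (ARC, Full, Full)

(LFU, ARC, ARC): Node 1 can switch to ARC (1 → 3). Not NE.
(LFU, ARC, Full): Node 1 gets 12, best alternative 9; Node 2 gets 10, best alternative 2; Node 3 gets 9, best alternative 5. No profitable deviation — NE.
(LFU, Full, ARC): Node 1 can switch to ARC (0 → 8). Not NE.
(LFU, Full, Full): Node 1 can switch to ARC (3 → 8). Not NE.
(ARC, ARC, ARC): Node 2 can switch to Full (0 → 6). Not NE.
(ARC, ARC, Full): Node 1 can switch to LFU (9 → 12). Not NE.
(ARC, Full, ARC): Node 3 can switch to Full (2 → 12). Not NE.
(ARC, Full, Full): Node 1 gets 8, best alternative 3; Node 2 gets 4, best alternative 3; Node 3 gets 12, best alternative 2. No profitable deviation — NE.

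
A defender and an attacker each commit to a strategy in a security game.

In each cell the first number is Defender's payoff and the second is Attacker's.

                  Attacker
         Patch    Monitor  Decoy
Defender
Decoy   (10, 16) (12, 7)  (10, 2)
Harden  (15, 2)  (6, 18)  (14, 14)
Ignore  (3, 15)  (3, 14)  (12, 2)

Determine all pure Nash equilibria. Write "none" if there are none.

This game has no pure Nash equilibrium.

Mark each player's best response to every combination of opponents' strategies; a profile where every player is best-responding is a pure Nash equilibrium.
Defender against Patch: payoffs 10, 15, 3 → best response Harden.
Defender against Monitor: payoffs 12, 6, 3 → best response Decoy.
Defender against Decoy: payoffs 10, 14, 12 → best response Harden.
Attacker against Decoy: payoffs 16, 7, 2 → best response Patch.
Attacker against Harden: payoffs 2, 18, 14 → best response Monitor.
Attacker against Ignore: payoffs 15, 14, 2 → best response Patch.
No profile is a mutual best response for all players.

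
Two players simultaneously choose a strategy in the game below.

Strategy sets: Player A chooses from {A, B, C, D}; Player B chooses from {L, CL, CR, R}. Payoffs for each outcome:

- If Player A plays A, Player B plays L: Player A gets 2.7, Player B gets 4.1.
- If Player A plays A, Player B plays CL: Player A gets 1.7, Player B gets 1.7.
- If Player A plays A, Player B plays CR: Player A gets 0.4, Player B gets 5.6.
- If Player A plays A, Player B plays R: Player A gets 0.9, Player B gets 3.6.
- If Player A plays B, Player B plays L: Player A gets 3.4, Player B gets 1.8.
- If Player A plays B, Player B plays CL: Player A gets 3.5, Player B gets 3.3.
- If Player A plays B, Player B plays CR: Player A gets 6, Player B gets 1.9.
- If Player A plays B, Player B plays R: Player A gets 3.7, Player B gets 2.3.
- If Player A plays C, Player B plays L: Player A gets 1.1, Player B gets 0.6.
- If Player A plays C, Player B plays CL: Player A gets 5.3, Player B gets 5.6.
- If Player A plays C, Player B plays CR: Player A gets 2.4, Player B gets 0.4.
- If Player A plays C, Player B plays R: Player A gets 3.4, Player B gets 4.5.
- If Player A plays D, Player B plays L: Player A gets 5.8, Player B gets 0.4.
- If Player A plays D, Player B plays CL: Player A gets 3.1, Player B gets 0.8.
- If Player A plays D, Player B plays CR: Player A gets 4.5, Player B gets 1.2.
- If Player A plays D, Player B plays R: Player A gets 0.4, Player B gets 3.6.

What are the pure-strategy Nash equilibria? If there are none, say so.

The unique pure-strategy Nash equilibrium is (C, CL).

For each strategy profile, look for a profitable unilateral deviation.
(A, L): Player A can switch to B (2.7 → 3.4). Not NE.
(A, CL): Player A can switch to B (1.7 → 3.5). Not NE.
(A, CR): Player A can switch to B (0.4 → 6). Not NE.
(A, R): Player A can switch to B (0.9 → 3.7). Not NE.
(B, L): Player A can switch to D (3.4 → 5.8). Not NE.
(B, CL): Player A can switch to C (3.5 → 5.3). Not NE.
(B, CR): Player B can switch to CL (1.9 → 3.3). Not NE.
(B, R): Player B can switch to CL (2.3 → 3.3). Not NE.
(C, L): Player A can switch to A (1.1 → 2.7). Not NE.
(C, CL): Player A gets 5.3, best alternative 3.5; Player B gets 5.6, best alternative 4.5. No profitable deviation — NE.
(C, CR): Player A can switch to B (2.4 → 6). Not NE.
(The remaining 5 profiles each have a profitable deviation by the same check.)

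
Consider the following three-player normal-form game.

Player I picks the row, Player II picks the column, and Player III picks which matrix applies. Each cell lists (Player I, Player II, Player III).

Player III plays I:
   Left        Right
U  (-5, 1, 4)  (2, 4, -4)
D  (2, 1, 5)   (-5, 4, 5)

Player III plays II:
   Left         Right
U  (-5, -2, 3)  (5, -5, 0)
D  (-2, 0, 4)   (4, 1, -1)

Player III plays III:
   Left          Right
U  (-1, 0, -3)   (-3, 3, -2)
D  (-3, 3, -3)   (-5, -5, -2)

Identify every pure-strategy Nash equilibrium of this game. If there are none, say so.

No pure-strategy Nash equilibrium.

Player I against (Left, I): payoffs -5, 2 → best response D.
Player I against (Left, II): payoffs -5, -2 → best response D.
Player I against (Left, III): payoffs -1, -3 → best response U.
Player I against (Right, I): payoffs 2, -5 → best response U.
Player I against (Right, II): payoffs 5, 4 → best response U.
Player I against (Right, III): payoffs -3, -5 → best response U.
Player II against (U, I): payoffs 1, 4 → best response Right.
Player II against (U, II): payoffs -2, -5 → best response Left.
Player II against (U, III): payoffs 0, 3 → best response Right.
Player II against (D, I): payoffs 1, 4 → best response Right.
Player II against (D, II): payoffs 0, 1 → best response Right.
Player II against (D, III): payoffs 3, -5 → best response Left.
Player III against (U, Left): payoffs 4, 3, -3 → best response I.
Player III against (U, Right): payoffs -4, 0, -2 → best response II.
Player III against (D, Left): payoffs 5, 4, -3 → best response I.
Player III against (D, Right): payoffs 5, -1, -2 → best response I.
No profile is a mutual best response for all players.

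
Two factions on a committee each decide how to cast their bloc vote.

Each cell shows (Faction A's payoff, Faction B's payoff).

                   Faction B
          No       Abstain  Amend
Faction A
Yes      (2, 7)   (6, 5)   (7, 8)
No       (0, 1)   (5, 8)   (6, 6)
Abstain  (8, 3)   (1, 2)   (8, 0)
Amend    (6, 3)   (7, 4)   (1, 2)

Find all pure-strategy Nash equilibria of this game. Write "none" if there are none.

(Yes, No): Faction A can switch to Abstain (2 → 8). Not NE.
(Yes, Abstain): Faction A can switch to Amend (6 → 7). Not NE.
(Yes, Amend): Faction A can switch to Abstain (7 → 8). Not NE.
(No, No): Faction A can switch to Yes (0 → 2). Not NE.
(No, Abstain): Faction A can switch to Yes (5 → 6). Not NE.
(No, Amend): Faction A can switch to Yes (6 → 7). Not NE.
(Abstain, No): Faction A gets 8, best alternative 6; Faction B gets 3, best alternative 2. No profitable deviation — NE.
(Abstain, Abstain): Faction A can switch to Yes (1 → 6). Not NE.
(Abstain, Amend): Faction B can switch to No (0 → 3). Not NE.
(Amend, No): Faction A can switch to Abstain (6 → 8). Not NE.
(Amend, Abstain): Faction A gets 7, best alternative 6; Faction B gets 4, best alternative 3. No profitable deviation — NE.
(Amend, Amend): Faction A can switch to Yes (1 → 7). Not NE.

(Abstain, No), (Amend, Abstain)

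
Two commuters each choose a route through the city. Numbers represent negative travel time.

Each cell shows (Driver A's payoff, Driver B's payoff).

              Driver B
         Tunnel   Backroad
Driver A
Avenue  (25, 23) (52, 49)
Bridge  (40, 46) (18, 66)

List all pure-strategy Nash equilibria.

The unique pure-strategy Nash equilibrium is (Avenue, Backroad).

Mark each player's best response to every combination of opponents' strategies; a profile where every player is best-responding is a pure Nash equilibrium.
Driver A against Tunnel: payoffs 25, 40 → best response Bridge.
Driver A against Backroad: payoffs 52, 18 → best response Avenue.
Driver B against Avenue: payoffs 23, 49 → best response Backroad.
Driver B against Bridge: payoffs 46, 66 → best response Backroad.
Mutual best responses: (Avenue, Backroad).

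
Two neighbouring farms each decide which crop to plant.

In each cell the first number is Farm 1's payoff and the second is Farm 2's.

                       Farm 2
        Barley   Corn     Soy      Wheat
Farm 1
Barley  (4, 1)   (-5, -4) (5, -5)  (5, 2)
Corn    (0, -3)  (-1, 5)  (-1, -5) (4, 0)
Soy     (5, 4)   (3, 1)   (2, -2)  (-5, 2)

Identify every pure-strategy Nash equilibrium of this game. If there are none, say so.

(Barley, Wheat); (Soy, Barley)

Farm 1 against Barley: payoffs 4, 0, 5 → best response Soy.
Farm 1 against Corn: payoffs -5, -1, 3 → best response Soy.
Farm 1 against Soy: payoffs 5, -1, 2 → best response Barley.
Farm 1 against Wheat: payoffs 5, 4, -5 → best response Barley.
Farm 2 against Barley: payoffs 1, -4, -5, 2 → best response Wheat.
Farm 2 against Corn: payoffs -3, 5, -5, 0 → best response Corn.
Farm 2 against Soy: payoffs 4, 1, -2, 2 → best response Barley.
Mutual best responses: (Barley, Wheat); (Soy, Barley).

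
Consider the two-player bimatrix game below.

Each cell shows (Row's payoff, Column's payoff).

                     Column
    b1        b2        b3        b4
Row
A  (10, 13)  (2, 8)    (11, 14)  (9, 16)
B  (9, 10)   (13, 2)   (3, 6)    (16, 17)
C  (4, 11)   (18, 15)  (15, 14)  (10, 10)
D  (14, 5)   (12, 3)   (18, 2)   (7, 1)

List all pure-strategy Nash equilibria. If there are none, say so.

(A, b1): Row can switch to D (10 → 14). Not NE.
(A, b2): Row can switch to B (2 → 13). Not NE.
(A, b3): Row can switch to C (11 → 15). Not NE.
(A, b4): Row can switch to B (9 → 16). Not NE.
(B, b1): Row can switch to A (9 → 10). Not NE.
(B, b2): Row can switch to C (13 → 18). Not NE.
(B, b3): Row can switch to A (3 → 11). Not NE.
(B, b4): Row gets 16, best alternative 10; Column gets 17, best alternative 10. No profitable deviation — NE.
(C, b1): Row can switch to A (4 → 10). Not NE.
(C, b2): Row gets 18, best alternative 13; Column gets 15, best alternative 14. No profitable deviation — NE.
(D, b1): Row gets 14, best alternative 10; Column gets 5, best alternative 3. No profitable deviation — NE.
(The remaining 5 profiles each have a profitable deviation by the same check.)

Pure-strategy Nash equilibria: (B, b4), (C, b2), (D, b1)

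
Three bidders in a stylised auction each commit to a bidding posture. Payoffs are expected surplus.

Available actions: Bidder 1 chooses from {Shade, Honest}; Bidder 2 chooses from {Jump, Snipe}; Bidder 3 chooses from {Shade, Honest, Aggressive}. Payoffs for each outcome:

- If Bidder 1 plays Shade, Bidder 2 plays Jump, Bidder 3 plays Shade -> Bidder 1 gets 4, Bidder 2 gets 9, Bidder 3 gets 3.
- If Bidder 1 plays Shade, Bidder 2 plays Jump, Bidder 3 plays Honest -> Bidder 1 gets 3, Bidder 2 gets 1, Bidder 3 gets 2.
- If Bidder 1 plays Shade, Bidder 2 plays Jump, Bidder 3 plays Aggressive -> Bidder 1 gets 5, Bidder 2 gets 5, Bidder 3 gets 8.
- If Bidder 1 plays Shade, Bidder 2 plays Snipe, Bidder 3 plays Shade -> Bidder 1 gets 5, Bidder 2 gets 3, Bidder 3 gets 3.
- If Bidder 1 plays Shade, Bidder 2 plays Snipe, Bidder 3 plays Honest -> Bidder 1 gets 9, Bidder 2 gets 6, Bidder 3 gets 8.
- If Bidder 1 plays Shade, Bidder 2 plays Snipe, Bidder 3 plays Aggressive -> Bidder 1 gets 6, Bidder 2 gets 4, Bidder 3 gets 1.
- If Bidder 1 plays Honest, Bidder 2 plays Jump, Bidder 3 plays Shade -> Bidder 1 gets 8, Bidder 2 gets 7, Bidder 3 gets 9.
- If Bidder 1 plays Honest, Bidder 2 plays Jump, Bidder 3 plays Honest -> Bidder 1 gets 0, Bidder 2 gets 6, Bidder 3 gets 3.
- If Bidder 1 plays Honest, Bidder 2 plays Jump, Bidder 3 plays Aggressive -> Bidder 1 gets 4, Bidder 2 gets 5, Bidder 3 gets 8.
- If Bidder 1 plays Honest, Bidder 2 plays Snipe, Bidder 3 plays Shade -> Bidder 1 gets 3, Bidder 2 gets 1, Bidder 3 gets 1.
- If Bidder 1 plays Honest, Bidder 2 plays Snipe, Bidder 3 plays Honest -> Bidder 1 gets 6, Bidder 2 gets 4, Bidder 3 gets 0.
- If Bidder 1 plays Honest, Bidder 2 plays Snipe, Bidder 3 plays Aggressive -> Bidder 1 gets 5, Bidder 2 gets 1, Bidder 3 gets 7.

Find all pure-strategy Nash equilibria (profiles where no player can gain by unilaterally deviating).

(Shade, Jump, Shade): Bidder 1 can switch to Honest (4 → 8). Not NE.
(Shade, Jump, Honest): Bidder 2 can switch to Snipe (1 → 6). Not NE.
(Shade, Jump, Aggressive): Bidder 1 gets 5, best alternative 4; Bidder 2 gets 5, best alternative 4; Bidder 3 gets 8, best alternative 3. No profitable deviation — NE.
(Shade, Snipe, Shade): Bidder 2 can switch to Jump (3 → 9). Not NE.
(Shade, Snipe, Honest): Bidder 1 gets 9, best alternative 6; Bidder 2 gets 6, best alternative 1; Bidder 3 gets 8, best alternative 3. No profitable deviation — NE.
(Shade, Snipe, Aggressive): Bidder 2 can switch to Jump (4 → 5). Not NE.
(Honest, Jump, Shade): Bidder 1 gets 8, best alternative 4; Bidder 2 gets 7, best alternative 1; Bidder 3 gets 9, best alternative 8. No profitable deviation — NE.
(Honest, Jump, Honest): Bidder 1 can switch to Shade (0 → 3). Not NE.
(Honest, Jump, Aggressive): Bidder 1 can switch to Shade (4 → 5). Not NE.
(Honest, Snipe, Shade): Bidder 1 can switch to Shade (3 → 5). Not NE.
(Honest, Snipe, Honest): Bidder 1 can switch to Shade (6 → 9). Not NE.
(The remaining 1 profile has a profitable deviation by the same check.)

The pure Nash equilibria are (Shade, Jump, Aggressive) and (Shade, Snipe, Honest) and (Honest, Jump, Shade).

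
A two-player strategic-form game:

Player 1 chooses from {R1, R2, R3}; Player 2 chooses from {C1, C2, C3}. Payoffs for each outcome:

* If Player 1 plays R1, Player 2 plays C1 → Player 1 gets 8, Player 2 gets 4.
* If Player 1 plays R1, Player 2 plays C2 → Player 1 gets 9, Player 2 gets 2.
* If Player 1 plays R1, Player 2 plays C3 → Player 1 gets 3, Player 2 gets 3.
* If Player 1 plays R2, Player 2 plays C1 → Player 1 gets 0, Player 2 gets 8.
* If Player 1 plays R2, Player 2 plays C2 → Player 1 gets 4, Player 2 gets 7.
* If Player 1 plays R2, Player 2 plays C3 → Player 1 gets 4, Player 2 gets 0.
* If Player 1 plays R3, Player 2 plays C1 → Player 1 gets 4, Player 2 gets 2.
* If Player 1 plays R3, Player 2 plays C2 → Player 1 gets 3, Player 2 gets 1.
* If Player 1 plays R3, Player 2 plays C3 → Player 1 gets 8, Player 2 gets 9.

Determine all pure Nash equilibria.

(R1, C1), (R3, C3)

For each strategy profile, look for a profitable unilateral deviation.
(R1, C1): Player 1 gets 8, best alternative 4; Player 2 gets 4, best alternative 3. No profitable deviation — NE.
(R1, C2): Player 2 can switch to C1 (2 → 4). Not NE.
(R1, C3): Player 1 can switch to R2 (3 → 4). Not NE.
(R2, C1): Player 1 can switch to R1 (0 → 8). Not NE.
(R2, C2): Player 1 can switch to R1 (4 → 9). Not NE.
(R2, C3): Player 1 can switch to R3 (4 → 8). Not NE.
(R3, C1): Player 1 can switch to R1 (4 → 8). Not NE.
(R3, C2): Player 1 can switch to R1 (3 → 9). Not NE.
(R3, C3): Player 1 gets 8, best alternative 4; Player 2 gets 9, best alternative 2. No profitable deviation — NE.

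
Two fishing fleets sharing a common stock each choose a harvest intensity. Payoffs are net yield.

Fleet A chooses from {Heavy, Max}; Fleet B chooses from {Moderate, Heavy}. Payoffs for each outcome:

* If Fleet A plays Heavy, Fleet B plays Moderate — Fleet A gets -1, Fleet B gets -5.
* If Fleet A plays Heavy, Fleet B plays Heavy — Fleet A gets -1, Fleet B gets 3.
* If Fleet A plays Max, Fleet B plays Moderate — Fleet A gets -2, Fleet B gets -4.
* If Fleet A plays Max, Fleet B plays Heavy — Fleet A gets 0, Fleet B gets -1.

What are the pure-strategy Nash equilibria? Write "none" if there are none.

(Heavy, Moderate): Fleet B can switch to Heavy (-5 → 3). Not NE.
(Heavy, Heavy): Fleet A can switch to Max (-1 → 0). Not NE.
(Max, Moderate): Fleet A can switch to Heavy (-2 → -1). Not NE.
(Max, Heavy): Fleet A gets 0, best alternative -1; Fleet B gets -1, best alternative -4. No profitable deviation — NE.

(Max, Heavy)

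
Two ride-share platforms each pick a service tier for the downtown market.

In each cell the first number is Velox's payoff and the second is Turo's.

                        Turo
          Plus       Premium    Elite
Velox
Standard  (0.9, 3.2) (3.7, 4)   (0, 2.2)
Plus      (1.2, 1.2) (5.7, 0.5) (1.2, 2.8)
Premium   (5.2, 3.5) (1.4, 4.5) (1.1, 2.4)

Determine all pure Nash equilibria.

For each strategy profile, look for a profitable unilateral deviation.
(Standard, Plus): Velox can switch to Plus (0.9 → 1.2). Not NE.
(Standard, Premium): Velox can switch to Plus (3.7 → 5.7). Not NE.
(Standard, Elite): Velox can switch to Plus (0 → 1.2). Not NE.
(Plus, Plus): Velox can switch to Premium (1.2 → 5.2). Not NE.
(Plus, Premium): Turo can switch to Plus (0.5 → 1.2). Not NE.
(Plus, Elite): Velox gets 1.2, best alternative 1.1; Turo gets 2.8, best alternative 1.2. No profitable deviation — NE.
(Premium, Plus): Turo can switch to Premium (3.5 → 4.5). Not NE.
(Premium, Premium): Velox can switch to Standard (1.4 → 3.7). Not NE.
(Premium, Elite): Velox can switch to Plus (1.1 → 1.2). Not NE.

The unique pure-strategy Nash equilibrium is (Plus, Elite).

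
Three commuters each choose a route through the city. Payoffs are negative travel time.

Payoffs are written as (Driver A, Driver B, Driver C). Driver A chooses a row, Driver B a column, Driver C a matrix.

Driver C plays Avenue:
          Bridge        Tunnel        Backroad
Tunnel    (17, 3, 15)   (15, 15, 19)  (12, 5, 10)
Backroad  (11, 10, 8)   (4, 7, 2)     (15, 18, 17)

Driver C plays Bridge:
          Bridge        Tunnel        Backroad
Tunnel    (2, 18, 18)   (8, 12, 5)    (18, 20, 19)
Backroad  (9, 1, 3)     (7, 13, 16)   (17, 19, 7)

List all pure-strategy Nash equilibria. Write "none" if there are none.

Driver A against (Bridge, Avenue): payoffs 17, 11 → best response Tunnel.
Driver A against (Bridge, Bridge): payoffs 2, 9 → best response Backroad.
Driver A against (Tunnel, Avenue): payoffs 15, 4 → best response Tunnel.
Driver A against (Tunnel, Bridge): payoffs 8, 7 → best response Tunnel.
Driver A against (Backroad, Avenue): payoffs 12, 15 → best response Backroad.
Driver A against (Backroad, Bridge): payoffs 18, 17 → best response Tunnel.
Driver B against (Tunnel, Avenue): payoffs 3, 15, 5 → best response Tunnel.
Driver B against (Tunnel, Bridge): payoffs 18, 12, 20 → best response Backroad.
Driver B against (Backroad, Avenue): payoffs 10, 7, 18 → best response Backroad.
Driver B against (Backroad, Bridge): payoffs 1, 13, 19 → best response Backroad.
Driver C against (Tunnel, Bridge): payoffs 15, 18 → best response Bridge.
Driver C against (Tunnel, Tunnel): payoffs 19, 5 → best response Avenue.
Driver C against (Tunnel, Backroad): payoffs 10, 19 → best response Bridge.
Driver C against (Backroad, Bridge): payoffs 8, 3 → best response Avenue.
Driver C against (Backroad, Tunnel): payoffs 2, 16 → best response Bridge.
Driver C against (Backroad, Backroad): payoffs 17, 7 → best response Avenue.
Mutual best responses: (Tunnel, Tunnel, Avenue); (Tunnel, Backroad, Bridge); (Backroad, Backroad, Avenue).

Pure-strategy Nash equilibria: (Tunnel, Tunnel, Avenue); (Tunnel, Backroad, Bridge); (Backroad, Backroad, Avenue)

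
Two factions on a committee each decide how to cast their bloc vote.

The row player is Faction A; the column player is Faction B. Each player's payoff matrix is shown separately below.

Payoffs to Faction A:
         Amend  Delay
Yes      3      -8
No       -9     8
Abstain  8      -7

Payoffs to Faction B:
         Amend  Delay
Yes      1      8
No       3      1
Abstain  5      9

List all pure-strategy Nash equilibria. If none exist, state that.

Faction A against Amend: payoffs 3, -9, 8 → best response Abstain.
Faction A against Delay: payoffs -8, 8, -7 → best response No.
Faction B against Yes: payoffs 1, 8 → best response Delay.
Faction B against No: payoffs 3, 1 → best response Amend.
Faction B against Abstain: payoffs 5, 9 → best response Delay.
No profile is a mutual best response for all players.

No pure-strategy Nash equilibrium.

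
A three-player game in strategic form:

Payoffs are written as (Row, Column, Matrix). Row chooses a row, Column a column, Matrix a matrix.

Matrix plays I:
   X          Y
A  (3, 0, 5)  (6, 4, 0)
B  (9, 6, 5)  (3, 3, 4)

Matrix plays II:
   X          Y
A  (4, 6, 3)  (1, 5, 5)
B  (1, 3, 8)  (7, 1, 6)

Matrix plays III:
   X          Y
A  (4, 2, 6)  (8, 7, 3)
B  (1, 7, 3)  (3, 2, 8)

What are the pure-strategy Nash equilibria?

none

Check each profile: it is a Nash equilibrium iff no player can strictly gain by switching unilaterally.
(A, X, I): Row can switch to B (3 → 9). Not NE.
(A, X, II): Matrix can switch to I (3 → 5). Not NE.
(A, X, III): Column can switch to Y (2 → 7). Not NE.
(A, Y, I): Matrix can switch to II (0 → 5). Not NE.
(A, Y, II): Row can switch to B (1 → 7). Not NE.
(A, Y, III): Matrix can switch to II (3 → 5). Not NE.
(B, X, I): Matrix can switch to II (5 → 8). Not NE.
(B, X, II): Row can switch to A (1 → 4). Not NE.
(B, X, III): Row can switch to A (1 → 4). Not NE.
(B, Y, I): Row can switch to A (3 → 6). Not NE.
(The remaining 2 profiles each have a profitable deviation by the same check.)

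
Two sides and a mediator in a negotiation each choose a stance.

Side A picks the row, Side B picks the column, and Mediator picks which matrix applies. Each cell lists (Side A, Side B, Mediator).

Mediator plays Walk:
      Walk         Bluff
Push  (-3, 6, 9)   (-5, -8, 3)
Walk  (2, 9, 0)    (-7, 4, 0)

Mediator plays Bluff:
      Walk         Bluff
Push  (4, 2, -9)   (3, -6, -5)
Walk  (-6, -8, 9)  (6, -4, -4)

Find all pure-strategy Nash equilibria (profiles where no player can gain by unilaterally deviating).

There is no pure-strategy Nash equilibrium.

(Push, Walk, Walk): Side A can switch to Walk (-3 → 2). Not NE.
(Push, Walk, Bluff): Mediator can switch to Walk (-9 → 9). Not NE.
(Push, Bluff, Walk): Side B can switch to Walk (-8 → 6). Not NE.
(Push, Bluff, Bluff): Side A can switch to Walk (3 → 6). Not NE.
(Walk, Walk, Walk): Mediator can switch to Bluff (0 → 9). Not NE.
(Walk, Walk, Bluff): Side A can switch to Push (-6 → 4). Not NE.
(The remaining 2 profiles each have a profitable deviation by the same check.)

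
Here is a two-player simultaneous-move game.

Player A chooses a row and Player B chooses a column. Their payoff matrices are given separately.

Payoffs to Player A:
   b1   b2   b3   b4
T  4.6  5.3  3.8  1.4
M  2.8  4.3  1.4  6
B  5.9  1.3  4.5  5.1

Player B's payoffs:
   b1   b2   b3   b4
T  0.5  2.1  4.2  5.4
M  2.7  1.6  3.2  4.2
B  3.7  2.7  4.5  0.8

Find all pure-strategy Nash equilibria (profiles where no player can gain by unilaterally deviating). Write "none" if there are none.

(M, b4); (B, b3)

(T, b1): Player A can switch to B (4.6 → 5.9). Not NE.
(T, b2): Player B can switch to b3 (2.1 → 4.2). Not NE.
(T, b3): Player A can switch to B (3.8 → 4.5). Not NE.
(T, b4): Player A can switch to M (1.4 → 6). Not NE.
(M, b1): Player A can switch to T (2.8 → 4.6). Not NE.
(M, b2): Player A can switch to T (4.3 → 5.3). Not NE.
(M, b3): Player A can switch to T (1.4 → 3.8). Not NE.
(M, b4): Player A gets 6, best alternative 5.1; Player B gets 4.2, best alternative 3.2. No profitable deviation — NE.
(B, b1): Player B can switch to b3 (3.7 → 4.5). Not NE.
(B, b2): Player A can switch to T (1.3 → 5.3). Not NE.
(B, b3): Player A gets 4.5, best alternative 3.8; Player B gets 4.5, best alternative 3.7. No profitable deviation — NE.
(B, b4): Player A can switch to M (5.1 → 6). Not NE.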